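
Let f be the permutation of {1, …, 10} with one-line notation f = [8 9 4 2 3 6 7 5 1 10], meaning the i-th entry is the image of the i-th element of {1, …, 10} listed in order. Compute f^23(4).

9

Tracing 4 → 2 → … returns to 4 after 7 steps, so 4 lies in a 7-cycle (1, 8, 5, 3, 4, 2, 9).
Since the cycle has length 7, f^23 acts on it the same as f^2 (23 mod 7 = 2).
Advancing 2 steps from 4: 4 → 2 → 9.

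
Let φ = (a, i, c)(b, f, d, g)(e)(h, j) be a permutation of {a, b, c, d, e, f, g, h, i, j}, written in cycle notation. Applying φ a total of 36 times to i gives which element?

i

i lies in the 3-cycle (a, i, c).
Since the cycle has length 3, φ^36 acts on it the same as φ^0 (36 mod 3 = 0).
So φ^36(i) = i.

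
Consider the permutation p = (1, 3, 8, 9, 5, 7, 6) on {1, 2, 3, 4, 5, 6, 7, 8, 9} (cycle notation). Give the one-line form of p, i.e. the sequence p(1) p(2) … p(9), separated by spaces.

3 2 8 4 7 1 6 9 5

Image by image: 1↦3, 2↦2, 3↦8, 4↦4, 5↦7, 6↦1, 7↦6, 8↦9, 9↦5.
So the one-line form is 3 2 8 4 7 1 6 9 5.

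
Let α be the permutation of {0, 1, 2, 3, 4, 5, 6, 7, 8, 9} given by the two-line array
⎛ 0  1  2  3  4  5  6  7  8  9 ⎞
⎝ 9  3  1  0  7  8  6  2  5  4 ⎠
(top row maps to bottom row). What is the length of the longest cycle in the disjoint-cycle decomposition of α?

Decomposing into disjoint cycles gives (0 9 4 7 2 1 3)(5 8); the longest has length 7.

7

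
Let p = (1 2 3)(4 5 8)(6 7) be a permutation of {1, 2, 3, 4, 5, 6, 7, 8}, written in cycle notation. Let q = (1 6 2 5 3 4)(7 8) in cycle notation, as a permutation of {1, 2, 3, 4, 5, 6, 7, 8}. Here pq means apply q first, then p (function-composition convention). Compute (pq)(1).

q(1) = 6, then p(6) = 7; composing gives (pq)(1) = 7.

7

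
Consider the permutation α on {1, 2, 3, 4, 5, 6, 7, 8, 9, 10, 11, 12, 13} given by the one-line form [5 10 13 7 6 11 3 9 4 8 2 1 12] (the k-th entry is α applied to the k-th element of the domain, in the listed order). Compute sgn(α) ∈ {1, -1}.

In disjoint-cycle form the cycle lengths are 13.
A cycle is odd iff its length is even; α has 0 even-length cycles, so sgn(α) = (−1)^0 and α is even.

1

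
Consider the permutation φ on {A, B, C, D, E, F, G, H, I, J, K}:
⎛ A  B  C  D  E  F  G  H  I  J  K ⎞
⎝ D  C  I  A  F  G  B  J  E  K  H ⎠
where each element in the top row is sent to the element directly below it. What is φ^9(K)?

K

Tracing K → H → … returns to K after 3 steps, so K lies in a 3-cycle (H J K).
On a 3-cycle, φ^3 is the identity, so φ^9 = φ^0 there (9 ≡ 0 mod 3).
So φ^9(K) = K.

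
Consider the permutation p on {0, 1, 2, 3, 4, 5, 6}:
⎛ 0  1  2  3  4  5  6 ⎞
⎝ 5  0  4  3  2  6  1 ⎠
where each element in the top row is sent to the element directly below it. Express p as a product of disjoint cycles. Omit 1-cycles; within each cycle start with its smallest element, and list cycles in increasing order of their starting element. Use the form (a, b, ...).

(0, 5, 6, 1)(2, 4)

Start at 0 and follow images: 0 → 5 → 6 → 1 → 0, giving the cycle (0, 5, 6, 1).
Repeating from the next unused element and collecting all non-trivial cycles gives (0, 5, 6, 1)(2, 4).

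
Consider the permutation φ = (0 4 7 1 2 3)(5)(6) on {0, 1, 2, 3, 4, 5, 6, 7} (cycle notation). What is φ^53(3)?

2

3 lies in the 6-cycle (0 4 7 1 2 3).
Powers repeat with period 6 on this cycle, and 53 mod 6 = 5, so φ^53(3) = φ^5(3).
Advancing 5 steps from 3: 3 → 0 → 4 → 7 → 1 → 2.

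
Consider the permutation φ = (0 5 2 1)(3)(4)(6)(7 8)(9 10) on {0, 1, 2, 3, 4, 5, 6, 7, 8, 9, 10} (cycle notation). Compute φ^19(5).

5 lies in the 4-cycle (0 5 2 1).
Since the cycle has length 4, φ^19 acts on it the same as φ^3 (19 mod 4 = 3).
Advancing 3 steps from 5: 5 → 2 → 1 → 0.

0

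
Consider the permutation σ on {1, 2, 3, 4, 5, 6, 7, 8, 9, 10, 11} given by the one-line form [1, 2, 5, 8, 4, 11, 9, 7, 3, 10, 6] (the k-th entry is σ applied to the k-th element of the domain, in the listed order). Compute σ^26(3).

4

Tracing 3 → 5 → … returns to 3 after 6 steps, so 3 lies in a 6-cycle (3 5 4 8 7 9).
Since the cycle has length 6, σ^26 acts on it the same as σ^2 (26 mod 6 = 2).
Advancing 2 steps from 3: 3 → 5 → 4.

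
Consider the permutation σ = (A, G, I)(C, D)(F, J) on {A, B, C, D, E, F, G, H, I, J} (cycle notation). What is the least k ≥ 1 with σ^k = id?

6

The disjoint cycles have lengths 3, 2, 2, 1, 1, 1.
The order of σ is the least common multiple of its cycle lengths: lcm(3, 2, 2) = 6.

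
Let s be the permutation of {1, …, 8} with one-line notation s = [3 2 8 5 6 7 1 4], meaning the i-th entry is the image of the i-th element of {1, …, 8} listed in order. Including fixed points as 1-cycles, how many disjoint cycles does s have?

The cycle decomposition is (1, 3, 8, 4, 5, 6, 7)(2), which has 2 cycles (counting 1-cycles).

2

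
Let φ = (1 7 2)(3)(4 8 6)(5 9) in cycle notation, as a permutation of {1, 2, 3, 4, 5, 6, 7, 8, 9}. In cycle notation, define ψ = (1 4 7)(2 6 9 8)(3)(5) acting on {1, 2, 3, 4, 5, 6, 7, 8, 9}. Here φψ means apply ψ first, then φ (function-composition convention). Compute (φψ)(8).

1

(φψ)(8) = φ(ψ(8)). ψ(8) = 2, then φ(2) = 1. So (φψ)(8) = 1.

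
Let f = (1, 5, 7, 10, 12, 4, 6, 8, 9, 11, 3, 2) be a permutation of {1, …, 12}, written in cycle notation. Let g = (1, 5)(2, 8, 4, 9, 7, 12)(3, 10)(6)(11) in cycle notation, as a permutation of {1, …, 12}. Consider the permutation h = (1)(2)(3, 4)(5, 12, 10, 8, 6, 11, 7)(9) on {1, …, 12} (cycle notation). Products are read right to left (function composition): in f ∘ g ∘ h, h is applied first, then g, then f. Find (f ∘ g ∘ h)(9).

10

(f ∘ g ∘ h)(9) = f(g(h(9))). h(9) = 9, then g(9) = 7, then f(7) = 10, so the result is 10.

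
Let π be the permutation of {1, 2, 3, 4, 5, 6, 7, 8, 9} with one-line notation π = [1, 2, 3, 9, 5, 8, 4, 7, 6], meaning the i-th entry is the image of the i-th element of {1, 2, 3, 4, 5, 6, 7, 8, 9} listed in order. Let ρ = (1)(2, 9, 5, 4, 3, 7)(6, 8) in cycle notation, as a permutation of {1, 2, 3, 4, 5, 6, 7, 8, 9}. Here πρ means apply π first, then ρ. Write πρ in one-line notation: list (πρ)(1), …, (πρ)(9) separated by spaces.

(πρ)(x) = ρ(π(x)). Computing each image: ρ(π(1)) = ρ(1) = 1, ρ(π(2)) = ρ(2) = 9, ρ(π(3)) = ρ(3) = 7, ρ(π(4)) = ρ(9) = 5, ρ(π(5)) = ρ(5) = 4, ρ(π(6)) = ρ(8) = 6, ρ(π(7)) = ρ(4) = 3, ρ(π(8)) = ρ(7) = 2, ρ(π(9)) = ρ(6) = 8.
Hence πρ = [1 9 7 5 4 6 3 2 8].

1 9 7 5 4 6 3 2 8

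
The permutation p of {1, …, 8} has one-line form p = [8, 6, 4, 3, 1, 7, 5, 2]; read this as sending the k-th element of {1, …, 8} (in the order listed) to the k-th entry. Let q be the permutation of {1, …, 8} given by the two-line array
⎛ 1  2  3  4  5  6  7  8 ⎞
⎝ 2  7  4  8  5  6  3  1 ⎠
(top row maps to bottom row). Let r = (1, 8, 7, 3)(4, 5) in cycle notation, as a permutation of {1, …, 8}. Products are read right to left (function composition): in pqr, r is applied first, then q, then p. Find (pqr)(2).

5

(pqr)(2) = p(q(r(2))). r(2) = 2, then q(2) = 7, then p(7) = 5, so the result is 5.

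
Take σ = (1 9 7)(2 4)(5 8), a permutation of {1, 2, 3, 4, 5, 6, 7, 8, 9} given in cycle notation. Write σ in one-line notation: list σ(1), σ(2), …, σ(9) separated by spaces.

9 4 3 2 8 6 1 5 7

Image by image: 1↦9, 2↦4, 3↦3, 4↦2, 5↦8, 6↦6, 7↦1, 8↦5, 9↦7.
So the one-line form is 9 4 3 2 8 6 1 5 7.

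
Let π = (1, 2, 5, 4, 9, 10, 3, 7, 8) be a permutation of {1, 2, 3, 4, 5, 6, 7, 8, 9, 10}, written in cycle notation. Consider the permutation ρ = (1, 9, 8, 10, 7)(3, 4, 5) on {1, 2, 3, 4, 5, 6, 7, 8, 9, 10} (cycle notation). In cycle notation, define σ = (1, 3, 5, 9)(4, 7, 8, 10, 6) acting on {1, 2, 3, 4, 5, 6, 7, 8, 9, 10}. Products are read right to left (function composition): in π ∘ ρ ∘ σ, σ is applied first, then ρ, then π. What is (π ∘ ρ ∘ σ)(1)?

Apply the permutations in order: σ(1) = 3, then ρ(3) = 4, then π(4) = 9. So (π ∘ ρ ∘ σ)(1) = 9.

9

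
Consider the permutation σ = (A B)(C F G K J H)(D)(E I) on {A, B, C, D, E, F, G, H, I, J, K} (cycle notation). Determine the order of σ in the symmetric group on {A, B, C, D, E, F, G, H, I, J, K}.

6

The cycle type of σ is (6, 2, 2, 1).
Since disjoint cycles commute, ord(σ) = lcm(6, 2, 2) = 6.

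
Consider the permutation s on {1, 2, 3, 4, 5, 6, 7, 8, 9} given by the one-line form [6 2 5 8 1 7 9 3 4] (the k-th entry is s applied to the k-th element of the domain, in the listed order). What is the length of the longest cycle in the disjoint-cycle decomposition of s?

8

Decomposing into disjoint cycles gives (1 6 7 9 4 8 3 5); the longest has length 8.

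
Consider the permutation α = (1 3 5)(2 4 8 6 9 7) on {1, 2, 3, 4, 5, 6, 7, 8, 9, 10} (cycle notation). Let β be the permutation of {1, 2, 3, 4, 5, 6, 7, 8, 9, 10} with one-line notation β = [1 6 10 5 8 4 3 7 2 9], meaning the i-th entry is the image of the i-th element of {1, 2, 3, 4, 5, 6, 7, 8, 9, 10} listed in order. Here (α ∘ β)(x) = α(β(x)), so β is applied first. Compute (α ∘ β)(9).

4

β(9) = 2, then α(2) = 4; composing gives (α ∘ β)(9) = 4.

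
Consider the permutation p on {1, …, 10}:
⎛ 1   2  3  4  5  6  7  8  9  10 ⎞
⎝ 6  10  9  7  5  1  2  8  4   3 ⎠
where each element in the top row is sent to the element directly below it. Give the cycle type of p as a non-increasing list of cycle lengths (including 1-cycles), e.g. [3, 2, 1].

The disjoint cycles are (1, 6)(2, 10, 3, 9, 4, 7)(5)(8), with lengths 6, 2, 1, 1 in non-increasing order.

[6, 2, 1, 1]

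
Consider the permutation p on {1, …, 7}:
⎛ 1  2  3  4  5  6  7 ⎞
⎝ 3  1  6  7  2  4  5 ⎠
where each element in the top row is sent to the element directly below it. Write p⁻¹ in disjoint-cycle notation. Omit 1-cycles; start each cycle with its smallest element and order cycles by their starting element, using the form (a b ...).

First write p in disjoint cycles: (1 3 6 4 7 5 2).
Reversing each cycle (and rotating so the smallest element leads) gives p⁻¹ = (1 2 5 7 4 6 3).

(1 2 5 7 4 6 3)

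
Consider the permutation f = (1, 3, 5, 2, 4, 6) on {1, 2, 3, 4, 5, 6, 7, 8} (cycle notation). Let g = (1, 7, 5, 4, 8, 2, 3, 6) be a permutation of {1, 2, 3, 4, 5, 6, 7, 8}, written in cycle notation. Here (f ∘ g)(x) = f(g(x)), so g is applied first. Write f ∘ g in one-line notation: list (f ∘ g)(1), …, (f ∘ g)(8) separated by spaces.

7 5 1 8 6 3 2 4

(f ∘ g)(x) = f(g(x)). Computing each image: f(g(1)) = f(7) = 7, f(g(2)) = f(3) = 5, f(g(3)) = f(6) = 1, f(g(4)) = f(8) = 8, f(g(5)) = f(4) = 6, f(g(6)) = f(1) = 3, f(g(7)) = f(5) = 2, f(g(8)) = f(2) = 4.
Hence f ∘ g = [7 5 1 8 6 3 2 4].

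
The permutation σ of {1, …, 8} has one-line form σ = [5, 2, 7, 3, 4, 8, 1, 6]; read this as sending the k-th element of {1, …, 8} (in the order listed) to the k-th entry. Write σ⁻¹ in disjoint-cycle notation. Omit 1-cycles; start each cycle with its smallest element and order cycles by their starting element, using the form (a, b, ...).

(1, 7, 3, 4, 5)(6, 8)

The cycle decomposition of σ is (1, 5, 4, 3, 7)(6, 8).
Reversing each cycle (and rotating so the smallest element leads) gives σ⁻¹ = (1, 7, 3, 4, 5)(6, 8).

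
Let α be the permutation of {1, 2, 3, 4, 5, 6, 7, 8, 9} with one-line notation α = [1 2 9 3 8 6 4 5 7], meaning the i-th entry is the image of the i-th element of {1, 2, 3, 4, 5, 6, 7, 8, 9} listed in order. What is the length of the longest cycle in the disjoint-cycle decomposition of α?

4

Decomposing into disjoint cycles gives (3, 9, 7, 4)(5, 8); the longest has length 4.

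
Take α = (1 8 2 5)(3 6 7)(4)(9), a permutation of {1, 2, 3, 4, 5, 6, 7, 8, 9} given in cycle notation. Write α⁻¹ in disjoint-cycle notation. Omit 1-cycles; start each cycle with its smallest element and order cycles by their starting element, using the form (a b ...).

(1 5 2 8)(3 7 6)

Inverting a permutation written in cycle notation just reverses the order within every cycle.
Reversing each cycle of α and rotating so the smallest element leads gives (1 5 2 8)(3 7 6).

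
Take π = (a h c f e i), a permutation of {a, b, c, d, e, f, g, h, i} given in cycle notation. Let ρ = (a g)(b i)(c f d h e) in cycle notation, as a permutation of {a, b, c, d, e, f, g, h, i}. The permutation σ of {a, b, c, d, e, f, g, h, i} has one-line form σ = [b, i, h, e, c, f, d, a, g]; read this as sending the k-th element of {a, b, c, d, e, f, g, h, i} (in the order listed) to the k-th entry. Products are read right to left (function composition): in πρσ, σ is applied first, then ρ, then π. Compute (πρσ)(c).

Chase c: σ(c) = h; ρ(h) = e; π(e) = i. Hence (πρσ)(c) = i.

i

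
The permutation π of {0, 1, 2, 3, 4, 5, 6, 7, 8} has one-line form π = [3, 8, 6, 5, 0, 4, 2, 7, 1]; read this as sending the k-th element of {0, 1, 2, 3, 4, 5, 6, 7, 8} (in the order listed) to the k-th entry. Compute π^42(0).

5

Tracing 0 → 3 → … returns to 0 after 4 steps, so 0 lies in a 4-cycle (0 3 5 4).
Powers repeat with period 4 on this cycle, and 42 mod 4 = 2, so π^42(0) = π^2(0).
Stepping 2 places around the cycle: 0 → 3 → 5.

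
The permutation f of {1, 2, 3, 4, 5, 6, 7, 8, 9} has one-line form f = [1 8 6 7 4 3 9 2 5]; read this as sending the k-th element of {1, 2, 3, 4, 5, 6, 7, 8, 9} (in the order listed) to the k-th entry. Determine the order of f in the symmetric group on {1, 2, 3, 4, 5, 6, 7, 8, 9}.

Writing f as disjoint cycles, the cycle lengths are 4, 2, 2, 1.
The order is lcm(4, 2, 2) = 4.

4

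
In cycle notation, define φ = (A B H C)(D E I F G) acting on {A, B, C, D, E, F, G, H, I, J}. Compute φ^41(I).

F

I lies in the 5-cycle (D E I F G).
Since the cycle has length 5, φ^41 acts on it the same as φ^1 (41 mod 5 = 1).
Advancing 1 step from I: I → F.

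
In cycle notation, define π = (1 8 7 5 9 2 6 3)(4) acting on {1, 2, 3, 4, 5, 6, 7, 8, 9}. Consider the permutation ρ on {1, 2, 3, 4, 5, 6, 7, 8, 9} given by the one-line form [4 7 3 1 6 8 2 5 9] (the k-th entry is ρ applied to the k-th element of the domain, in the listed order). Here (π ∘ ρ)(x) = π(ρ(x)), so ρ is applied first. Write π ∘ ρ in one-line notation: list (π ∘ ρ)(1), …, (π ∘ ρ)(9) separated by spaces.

(π ∘ ρ)(x) = π(ρ(x)). Computing each image: π(ρ(1)) = π(4) = 4, π(ρ(2)) = π(7) = 5, π(ρ(3)) = π(3) = 1, π(ρ(4)) = π(1) = 8, π(ρ(5)) = π(6) = 3, π(ρ(6)) = π(8) = 7, π(ρ(7)) = π(2) = 6, π(ρ(8)) = π(5) = 9, π(ρ(9)) = π(9) = 2.
Hence π ∘ ρ = [4 5 1 8 3 7 6 9 2].

4 5 1 8 3 7 6 9 2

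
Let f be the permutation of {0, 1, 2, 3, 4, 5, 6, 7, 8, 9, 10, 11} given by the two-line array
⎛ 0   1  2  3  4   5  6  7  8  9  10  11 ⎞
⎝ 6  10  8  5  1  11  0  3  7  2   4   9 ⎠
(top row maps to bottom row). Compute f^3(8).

Tracing 8 → 7 → … returns to 8 after 7 steps, so 8 lies in a 7-cycle (2 8 7 3 5 11 9).
Advancing 3 steps from 8: 8 → 7 → 3 → 5.

5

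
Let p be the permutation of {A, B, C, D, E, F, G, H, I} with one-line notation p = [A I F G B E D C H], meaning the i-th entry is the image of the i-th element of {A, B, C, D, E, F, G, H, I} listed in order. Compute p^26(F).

B

Tracing F → E → … returns to F after 6 steps, so F lies in a 6-cycle (B, I, H, C, F, E).
Since the cycle has length 6, p^26 acts on it the same as p^2 (26 mod 6 = 2).
Stepping 2 places around the cycle: F → E → B.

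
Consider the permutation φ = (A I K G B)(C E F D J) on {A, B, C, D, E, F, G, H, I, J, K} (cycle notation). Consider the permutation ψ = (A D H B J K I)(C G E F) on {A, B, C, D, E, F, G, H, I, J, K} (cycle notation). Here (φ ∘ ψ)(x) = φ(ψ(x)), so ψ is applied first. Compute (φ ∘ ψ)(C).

B

ψ(C) = G, then φ(G) = B; composing gives (φ ∘ ψ)(C) = B.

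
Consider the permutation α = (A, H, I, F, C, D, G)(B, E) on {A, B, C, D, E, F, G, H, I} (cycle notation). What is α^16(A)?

A lies in the 7-cycle (A, H, I, F, C, D, G).
Powers repeat with period 7 on this cycle, and 16 mod 7 = 2, so α^16(A) = α^2(A).
Stepping 2 places around the cycle: A → H → I.

I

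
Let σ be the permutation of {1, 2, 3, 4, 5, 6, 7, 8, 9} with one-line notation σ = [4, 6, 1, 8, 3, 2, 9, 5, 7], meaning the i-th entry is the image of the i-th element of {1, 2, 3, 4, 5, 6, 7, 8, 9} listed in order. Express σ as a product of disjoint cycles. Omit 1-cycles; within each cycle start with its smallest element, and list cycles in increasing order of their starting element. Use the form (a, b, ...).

(1, 4, 8, 5, 3)(2, 6)(7, 9)

Start at 1 and follow images: 1 → 4 → 8 → 5 → 3 → 1, giving the cycle (1, 4, 8, 5, 3).
Continuing from each remaining unvisited element yields (1, 4, 8, 5, 3)(2, 6)(7, 9).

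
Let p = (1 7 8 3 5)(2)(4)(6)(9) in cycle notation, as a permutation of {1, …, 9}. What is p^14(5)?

5 lies in the 5-cycle (1 7 8 3 5).
Powers repeat with period 5 on this cycle, and 14 mod 5 = 4, so p^14(5) = p^4(5).
Stepping 4 places around the cycle: 5 → 1 → 7 → 8 → 3.

3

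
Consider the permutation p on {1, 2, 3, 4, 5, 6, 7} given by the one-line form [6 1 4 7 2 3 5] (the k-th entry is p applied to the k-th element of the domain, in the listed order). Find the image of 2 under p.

2 is element number 2 of the domain, and entry number 2 of the one-line form is 1, so p(2) = 1.

1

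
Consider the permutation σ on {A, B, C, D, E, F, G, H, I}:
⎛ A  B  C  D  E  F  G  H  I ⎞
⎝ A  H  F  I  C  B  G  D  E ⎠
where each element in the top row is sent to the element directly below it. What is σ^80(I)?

Tracing I → E → … returns to I after 7 steps, so I lies in a 7-cycle (B H D I E C F).
Powers repeat with period 7 on this cycle, and 80 mod 7 = 3, so σ^80(I) = σ^3(I).
Stepping 3 places around the cycle: I → E → C → F.

F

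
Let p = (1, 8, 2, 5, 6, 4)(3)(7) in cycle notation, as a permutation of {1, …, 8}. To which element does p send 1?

8

Within (1, 8, 2, 5, 6, 4), 1 ↦ 8.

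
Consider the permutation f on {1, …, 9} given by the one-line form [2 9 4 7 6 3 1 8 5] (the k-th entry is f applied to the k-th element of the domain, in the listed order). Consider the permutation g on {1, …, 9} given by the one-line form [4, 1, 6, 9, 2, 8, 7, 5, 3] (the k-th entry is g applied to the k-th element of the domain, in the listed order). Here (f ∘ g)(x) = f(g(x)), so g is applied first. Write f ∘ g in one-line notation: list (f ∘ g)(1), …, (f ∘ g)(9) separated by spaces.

Chase each element through g then f: 1 → 4 → 7; 2 → 1 → 2; 3 → 6 → 3; 4 → 9 → 5; 5 → 2 → 9; 6 → 8 → 8; 7 → 7 → 1; 8 → 5 → 6; 9 → 3 → 4.
Collecting the images, f ∘ g = [7 2 3 5 9 8 1 6 4].

7 2 3 5 9 8 1 6 4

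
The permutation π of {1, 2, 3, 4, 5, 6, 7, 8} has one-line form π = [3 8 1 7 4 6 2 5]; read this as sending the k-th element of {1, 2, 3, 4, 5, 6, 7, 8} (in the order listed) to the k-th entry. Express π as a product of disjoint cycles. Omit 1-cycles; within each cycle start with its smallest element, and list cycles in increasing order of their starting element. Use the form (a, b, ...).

(1, 3)(2, 8, 5, 4, 7)

Start at 1 and follow images: 1 → 3 → 1, giving the cycle (1, 3).
Repeating from the next unused element and collecting all non-trivial cycles gives (1, 3)(2, 8, 5, 4, 7).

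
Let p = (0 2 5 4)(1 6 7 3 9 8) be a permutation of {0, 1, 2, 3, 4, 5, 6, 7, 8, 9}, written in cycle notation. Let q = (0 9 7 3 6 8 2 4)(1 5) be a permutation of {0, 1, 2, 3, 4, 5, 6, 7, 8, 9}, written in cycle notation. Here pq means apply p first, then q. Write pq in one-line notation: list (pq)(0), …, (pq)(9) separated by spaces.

For each element, apply p then q: 0 → 2 → 4; 1 → 6 → 8; 2 → 5 → 1; 3 → 9 → 7; 4 → 0 → 9; 5 → 4 → 0; 6 → 7 → 3; 7 → 3 → 6; 8 → 1 → 5; 9 → 8 → 2.
So pq in one-line form is 4 8 1 7 9 0 3 6 5 2.

4 8 1 7 9 0 3 6 5 2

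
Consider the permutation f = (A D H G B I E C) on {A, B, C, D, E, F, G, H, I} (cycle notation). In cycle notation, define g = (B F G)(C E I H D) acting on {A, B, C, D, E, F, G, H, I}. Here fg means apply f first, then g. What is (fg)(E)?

(fg)(E) = g(f(E)). f(E) = C, then g(C) = E. So (fg)(E) = E.

E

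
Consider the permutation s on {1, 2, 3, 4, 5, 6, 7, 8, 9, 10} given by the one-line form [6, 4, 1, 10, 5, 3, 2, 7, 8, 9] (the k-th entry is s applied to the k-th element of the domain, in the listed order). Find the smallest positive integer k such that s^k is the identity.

6

Decomposing into disjoint cycles gives cycle lengths 6, 3, 1.
The order is lcm(6, 3) = 6.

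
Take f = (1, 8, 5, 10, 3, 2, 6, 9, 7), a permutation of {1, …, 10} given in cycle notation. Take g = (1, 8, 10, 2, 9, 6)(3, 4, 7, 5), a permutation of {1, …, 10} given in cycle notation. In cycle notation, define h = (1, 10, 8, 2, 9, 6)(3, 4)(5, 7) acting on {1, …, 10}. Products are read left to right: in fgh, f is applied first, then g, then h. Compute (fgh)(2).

10

Apply the permutations in order: f(2) = 6, then g(6) = 1, then h(1) = 10. So (fgh)(2) = 10.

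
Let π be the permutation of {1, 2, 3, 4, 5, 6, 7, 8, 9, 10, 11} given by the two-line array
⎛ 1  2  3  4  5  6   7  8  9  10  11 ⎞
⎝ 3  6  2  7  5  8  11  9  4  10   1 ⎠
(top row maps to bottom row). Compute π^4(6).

7

Tracing 6 → 8 → … returns to 6 after 9 steps, so 6 lies in a 9-cycle (1, 3, 2, 6, 8, 9, 4, 7, 11).
Stepping 4 places around the cycle: 6 → 8 → 9 → 4 → 7.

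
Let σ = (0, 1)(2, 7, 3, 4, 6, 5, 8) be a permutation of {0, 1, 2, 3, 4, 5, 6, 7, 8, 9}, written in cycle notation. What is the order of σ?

The cycle type of σ is (7, 2, 1).
Since disjoint cycles commute, ord(σ) = lcm(7, 2) = 14.

14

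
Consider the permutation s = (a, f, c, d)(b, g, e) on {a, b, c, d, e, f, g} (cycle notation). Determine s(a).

f

In the cycle (a, f, c, d), a is followed by f, so s(a) = f.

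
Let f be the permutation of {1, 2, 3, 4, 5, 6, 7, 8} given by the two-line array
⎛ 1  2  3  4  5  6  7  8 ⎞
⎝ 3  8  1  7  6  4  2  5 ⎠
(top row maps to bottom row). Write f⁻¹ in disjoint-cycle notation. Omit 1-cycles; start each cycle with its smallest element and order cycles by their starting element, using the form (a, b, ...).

The cycle decomposition of f is (1, 3)(2, 8, 5, 6, 4, 7).
Reversing each cycle (and rotating so the smallest element leads) gives f⁻¹ = (1, 3)(2, 7, 4, 6, 5, 8).

(1, 3)(2, 7, 4, 6, 5, 8)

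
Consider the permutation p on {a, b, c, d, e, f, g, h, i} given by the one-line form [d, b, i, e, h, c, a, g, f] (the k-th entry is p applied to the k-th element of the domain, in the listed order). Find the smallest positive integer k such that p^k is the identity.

15

The disjoint-cycle form of p has cycle lengths 5, 3, 1.
The order is lcm(5, 3) = 15.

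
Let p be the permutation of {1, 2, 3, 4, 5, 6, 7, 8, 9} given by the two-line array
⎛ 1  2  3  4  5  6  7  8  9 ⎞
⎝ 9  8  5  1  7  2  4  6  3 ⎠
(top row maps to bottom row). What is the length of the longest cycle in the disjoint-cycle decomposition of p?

6

Decomposing into disjoint cycles gives (1, 9, 3, 5, 7, 4)(2, 8, 6); the longest has length 6.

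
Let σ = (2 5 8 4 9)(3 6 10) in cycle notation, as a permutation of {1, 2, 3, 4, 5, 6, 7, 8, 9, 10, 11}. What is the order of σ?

15

The disjoint cycles have lengths 5, 3, 1, 1, 1.
The order is lcm(5, 3) = 15.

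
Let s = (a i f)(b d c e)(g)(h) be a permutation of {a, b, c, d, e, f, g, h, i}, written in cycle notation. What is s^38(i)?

a

i lies in the 3-cycle (a i f).
Powers repeat with period 3 on this cycle, and 38 mod 3 = 2, so s^38(i) = s^2(i).
Advancing 2 steps from i: i → f → a.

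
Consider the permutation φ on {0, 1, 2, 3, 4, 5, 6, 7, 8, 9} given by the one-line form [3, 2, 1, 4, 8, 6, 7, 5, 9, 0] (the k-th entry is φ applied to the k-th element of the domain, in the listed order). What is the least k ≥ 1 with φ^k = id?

Decomposing into disjoint cycles gives cycle lengths 5, 3, 2.
The order of φ is the least common multiple of its cycle lengths: lcm(5, 3, 2) = 30.

30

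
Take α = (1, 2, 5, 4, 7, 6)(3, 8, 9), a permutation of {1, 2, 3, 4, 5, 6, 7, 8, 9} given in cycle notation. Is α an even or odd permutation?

odd

The cycle lengths are 6, 3.
A cycle of length ℓ contributes ℓ−1 transpositions, so α is a product of 5 + 2 = 7 transpositions — odd.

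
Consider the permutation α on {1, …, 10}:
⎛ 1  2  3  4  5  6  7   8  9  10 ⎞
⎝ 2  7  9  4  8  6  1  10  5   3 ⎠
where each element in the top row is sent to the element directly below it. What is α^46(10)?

Tracing 10 → 3 → … returns to 10 after 5 steps, so 10 lies in a 5-cycle (3 9 5 8 10).
On a 5-cycle, α^5 is the identity, so α^46 = α^1 there (46 ≡ 1 mod 5).
Advancing 1 step from 10: 10 → 3.

3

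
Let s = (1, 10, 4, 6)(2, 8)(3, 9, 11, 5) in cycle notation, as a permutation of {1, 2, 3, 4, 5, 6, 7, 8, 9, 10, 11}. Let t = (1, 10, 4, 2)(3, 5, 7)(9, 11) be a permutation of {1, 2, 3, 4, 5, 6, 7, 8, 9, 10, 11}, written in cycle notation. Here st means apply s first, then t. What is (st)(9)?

9

(st)(9) = t(s(9)). s(9) = 11, then t(11) = 9. So (st)(9) = 9.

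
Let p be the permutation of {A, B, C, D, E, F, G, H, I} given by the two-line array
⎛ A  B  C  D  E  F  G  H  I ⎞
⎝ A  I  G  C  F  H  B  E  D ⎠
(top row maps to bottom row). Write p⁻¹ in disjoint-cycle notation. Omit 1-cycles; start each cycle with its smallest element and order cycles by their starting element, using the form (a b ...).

First write p in disjoint cycles: (B I D C G)(E F H).
Reversing each cycle (and rotating so the smallest element leads) gives p⁻¹ = (B G C D I)(E H F).

(B G C D I)(E H F)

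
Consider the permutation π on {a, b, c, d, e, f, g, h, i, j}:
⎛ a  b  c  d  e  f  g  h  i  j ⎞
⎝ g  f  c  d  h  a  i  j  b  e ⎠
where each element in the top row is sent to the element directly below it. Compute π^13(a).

Tracing a → g → … returns to a after 5 steps, so a lies in a 5-cycle (a, g, i, b, f).
On a 5-cycle, π^5 is the identity, so π^13 = π^3 there (13 ≡ 3 mod 5).
Stepping 3 places around the cycle: a → g → i → b.

b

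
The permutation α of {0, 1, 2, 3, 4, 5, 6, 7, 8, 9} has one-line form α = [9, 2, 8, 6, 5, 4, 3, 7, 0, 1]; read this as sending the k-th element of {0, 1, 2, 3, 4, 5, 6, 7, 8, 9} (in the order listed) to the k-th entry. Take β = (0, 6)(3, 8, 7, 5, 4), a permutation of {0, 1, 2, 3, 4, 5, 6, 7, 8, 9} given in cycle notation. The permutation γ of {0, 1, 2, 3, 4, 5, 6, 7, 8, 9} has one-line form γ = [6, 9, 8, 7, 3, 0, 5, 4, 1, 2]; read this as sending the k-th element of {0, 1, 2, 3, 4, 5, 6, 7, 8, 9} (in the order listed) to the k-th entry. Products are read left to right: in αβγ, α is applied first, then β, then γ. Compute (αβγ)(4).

3

(αβγ)(4) = γ(β(α(4))). α(4) = 5, then β(5) = 4, then γ(4) = 3, so the result is 3.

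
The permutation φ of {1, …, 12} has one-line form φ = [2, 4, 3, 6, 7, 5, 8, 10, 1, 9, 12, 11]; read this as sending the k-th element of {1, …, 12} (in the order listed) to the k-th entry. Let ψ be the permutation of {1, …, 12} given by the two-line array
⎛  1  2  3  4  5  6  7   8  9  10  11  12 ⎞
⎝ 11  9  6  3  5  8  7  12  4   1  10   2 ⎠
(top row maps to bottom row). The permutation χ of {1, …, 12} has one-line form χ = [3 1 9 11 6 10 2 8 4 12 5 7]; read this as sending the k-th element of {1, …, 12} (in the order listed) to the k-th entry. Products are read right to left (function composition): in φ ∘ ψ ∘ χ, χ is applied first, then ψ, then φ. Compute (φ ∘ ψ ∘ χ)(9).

3

Apply the permutations in order: χ(9) = 4, then ψ(4) = 3, then φ(3) = 3. So (φ ∘ ψ ∘ χ)(9) = 3.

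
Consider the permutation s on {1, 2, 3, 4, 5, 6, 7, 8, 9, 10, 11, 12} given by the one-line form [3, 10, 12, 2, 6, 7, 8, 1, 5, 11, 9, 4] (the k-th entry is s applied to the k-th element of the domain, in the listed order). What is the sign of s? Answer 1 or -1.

In disjoint-cycle form the cycle lengths are 12.
A cycle of length ℓ contributes ℓ−1 transpositions, so s is a product of 11 transpositions — odd.

-1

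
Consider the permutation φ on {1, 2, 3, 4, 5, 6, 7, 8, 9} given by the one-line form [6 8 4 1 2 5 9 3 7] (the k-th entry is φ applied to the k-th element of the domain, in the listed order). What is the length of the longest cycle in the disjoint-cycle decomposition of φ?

7

Decomposing into disjoint cycles gives (1, 6, 5, 2, 8, 3, 4)(7, 9); the longest has length 7.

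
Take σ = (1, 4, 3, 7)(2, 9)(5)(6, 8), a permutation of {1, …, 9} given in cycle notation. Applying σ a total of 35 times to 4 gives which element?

4 lies in the 4-cycle (1, 4, 3, 7).
Powers repeat with period 4 on this cycle, and 35 mod 4 = 3, so σ^35(4) = σ^3(4).
Stepping 3 places around the cycle: 4 → 3 → 7 → 1.

1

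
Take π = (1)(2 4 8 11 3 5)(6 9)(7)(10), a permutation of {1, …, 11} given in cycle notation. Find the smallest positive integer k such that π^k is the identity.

6

The disjoint cycles have lengths 6, 2, 1, 1, 1.
Since disjoint cycles commute, ord(π) = lcm(6, 2) = 6.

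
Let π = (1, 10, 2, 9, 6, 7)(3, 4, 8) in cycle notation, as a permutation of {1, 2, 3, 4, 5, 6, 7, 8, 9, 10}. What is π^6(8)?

8

8 lies in the 3-cycle (3, 4, 8).
Powers repeat with period 3 on this cycle, and 6 mod 3 = 0, so π^6(8) = π^0(8).
So π^6(8) = 8.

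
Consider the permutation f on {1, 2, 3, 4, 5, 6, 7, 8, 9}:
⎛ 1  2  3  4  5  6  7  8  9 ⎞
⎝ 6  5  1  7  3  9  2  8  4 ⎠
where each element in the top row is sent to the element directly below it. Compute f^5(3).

Tracing 3 → 1 → … returns to 3 after 8 steps, so 3 lies in an 8-cycle (1, 6, 9, 4, 7, 2, 5, 3).
Stepping 5 places around the cycle: 3 → 1 → 6 → 9 → 4 → 7.

7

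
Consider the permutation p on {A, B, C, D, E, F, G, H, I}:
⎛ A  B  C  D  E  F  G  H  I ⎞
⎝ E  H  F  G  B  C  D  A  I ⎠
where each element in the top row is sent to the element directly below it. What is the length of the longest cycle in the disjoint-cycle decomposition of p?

Decomposing into disjoint cycles gives (A, E, B, H)(C, F)(D, G); the longest has length 4.

4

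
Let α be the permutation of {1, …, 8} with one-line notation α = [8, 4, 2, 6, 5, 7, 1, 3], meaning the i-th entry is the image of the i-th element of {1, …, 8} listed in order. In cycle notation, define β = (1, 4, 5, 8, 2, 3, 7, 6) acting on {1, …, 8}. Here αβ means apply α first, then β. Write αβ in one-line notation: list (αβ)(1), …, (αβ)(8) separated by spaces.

2 5 3 1 8 6 4 7

For each element, apply α then β: 1 → 8 → 2; 2 → 4 → 5; 3 → 2 → 3; 4 → 6 → 1; 5 → 5 → 8; 6 → 7 → 6; 7 → 1 → 4; 8 → 3 → 7.
Collecting the images, αβ = [2 5 3 1 8 6 4 7].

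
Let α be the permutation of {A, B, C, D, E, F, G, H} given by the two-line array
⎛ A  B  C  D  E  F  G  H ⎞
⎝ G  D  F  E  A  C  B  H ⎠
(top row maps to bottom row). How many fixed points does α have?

1

The fixed points (elements with α(x) = x) are {H}, so there is 1.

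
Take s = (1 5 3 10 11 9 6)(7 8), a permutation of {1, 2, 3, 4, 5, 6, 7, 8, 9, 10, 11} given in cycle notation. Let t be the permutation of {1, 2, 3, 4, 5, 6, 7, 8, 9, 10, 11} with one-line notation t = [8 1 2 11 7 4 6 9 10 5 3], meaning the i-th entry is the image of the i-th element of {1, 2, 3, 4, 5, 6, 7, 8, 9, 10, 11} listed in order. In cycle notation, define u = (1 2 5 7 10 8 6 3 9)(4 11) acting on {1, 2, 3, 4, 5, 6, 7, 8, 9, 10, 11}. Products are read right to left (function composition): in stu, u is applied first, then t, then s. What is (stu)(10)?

6

Apply the permutations in order: u(10) = 8, then t(8) = 9, then s(9) = 6. So (stu)(10) = 6.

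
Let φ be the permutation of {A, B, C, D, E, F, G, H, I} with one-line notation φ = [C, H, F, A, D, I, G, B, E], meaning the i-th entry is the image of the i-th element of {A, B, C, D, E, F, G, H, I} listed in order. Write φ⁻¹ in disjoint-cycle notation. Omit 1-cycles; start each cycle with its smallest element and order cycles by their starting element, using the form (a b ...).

(A D E I F C)(B H)

The cycle decomposition of φ is (A C F I E D)(B H).
The inverse reverses every cycle; in canonical form, φ⁻¹ = (A D E I F C)(B H).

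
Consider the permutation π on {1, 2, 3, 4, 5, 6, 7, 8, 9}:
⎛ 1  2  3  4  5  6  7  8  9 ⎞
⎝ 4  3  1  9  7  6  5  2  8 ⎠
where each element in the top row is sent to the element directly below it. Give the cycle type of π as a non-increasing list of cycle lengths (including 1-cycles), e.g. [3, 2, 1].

[6, 2, 1]

The disjoint cycles are (1, 4, 9, 8, 2, 3)(5, 7)(6), with lengths 6, 2, 1 in non-increasing order.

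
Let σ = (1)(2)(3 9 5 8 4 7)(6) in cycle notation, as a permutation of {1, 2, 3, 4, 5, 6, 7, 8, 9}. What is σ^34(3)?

4

3 lies in the 6-cycle (3 9 5 8 4 7).
Since the cycle has length 6, σ^34 acts on it the same as σ^4 (34 mod 6 = 4).
Stepping 4 places around the cycle: 3 → 9 → 5 → 8 → 4.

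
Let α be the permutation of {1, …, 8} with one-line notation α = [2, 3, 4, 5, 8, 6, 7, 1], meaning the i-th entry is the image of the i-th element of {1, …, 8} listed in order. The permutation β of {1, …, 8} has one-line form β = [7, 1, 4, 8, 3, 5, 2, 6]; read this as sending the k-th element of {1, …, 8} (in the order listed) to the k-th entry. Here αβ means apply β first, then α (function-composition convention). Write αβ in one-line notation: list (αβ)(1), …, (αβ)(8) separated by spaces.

(αβ)(x) = α(β(x)). Computing each image: α(β(1)) = α(7) = 7, α(β(2)) = α(1) = 2, α(β(3)) = α(4) = 5, α(β(4)) = α(8) = 1, α(β(5)) = α(3) = 4, α(β(6)) = α(5) = 8, α(β(7)) = α(2) = 3, α(β(8)) = α(6) = 6.
Hence αβ = [7 2 5 1 4 8 3 6].

7 2 5 1 4 8 3 6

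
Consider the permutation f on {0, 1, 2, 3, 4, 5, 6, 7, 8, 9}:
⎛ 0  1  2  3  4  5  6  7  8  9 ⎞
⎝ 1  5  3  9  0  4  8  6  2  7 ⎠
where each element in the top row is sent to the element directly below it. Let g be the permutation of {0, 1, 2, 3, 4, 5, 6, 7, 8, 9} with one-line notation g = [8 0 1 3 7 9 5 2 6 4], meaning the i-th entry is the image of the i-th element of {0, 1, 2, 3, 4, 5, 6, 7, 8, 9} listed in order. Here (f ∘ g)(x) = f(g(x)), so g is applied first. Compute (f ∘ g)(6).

First apply g: g(6) = 5, then f(5) = 4. Thus (f ∘ g)(6) = 4.

4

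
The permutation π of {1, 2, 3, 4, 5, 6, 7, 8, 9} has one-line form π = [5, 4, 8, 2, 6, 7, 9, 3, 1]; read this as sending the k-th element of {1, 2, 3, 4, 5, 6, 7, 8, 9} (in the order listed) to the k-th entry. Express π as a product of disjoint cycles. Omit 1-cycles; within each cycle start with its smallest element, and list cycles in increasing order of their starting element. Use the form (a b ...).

(1 5 6 7 9)(2 4)(3 8)

From 1: 1 → 5 → 6 → 7 → 9 → 1, closing the cycle (1 5 6 7 9).
Continuing from each remaining unvisited element yields (1 5 6 7 9)(2 4)(3 8).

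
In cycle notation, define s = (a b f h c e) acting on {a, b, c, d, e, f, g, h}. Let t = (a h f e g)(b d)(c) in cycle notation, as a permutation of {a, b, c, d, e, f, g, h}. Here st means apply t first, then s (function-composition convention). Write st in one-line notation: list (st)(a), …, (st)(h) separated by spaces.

c d e f g a b h

(st)(x) = s(t(x)). Computing each image: s(t(a)) = s(h) = c, s(t(b)) = s(d) = d, s(t(c)) = s(c) = e, s(t(d)) = s(b) = f, s(t(e)) = s(g) = g, s(t(f)) = s(e) = a, s(t(g)) = s(a) = b, s(t(h)) = s(f) = h.
Hence st = [c d e f g a b h].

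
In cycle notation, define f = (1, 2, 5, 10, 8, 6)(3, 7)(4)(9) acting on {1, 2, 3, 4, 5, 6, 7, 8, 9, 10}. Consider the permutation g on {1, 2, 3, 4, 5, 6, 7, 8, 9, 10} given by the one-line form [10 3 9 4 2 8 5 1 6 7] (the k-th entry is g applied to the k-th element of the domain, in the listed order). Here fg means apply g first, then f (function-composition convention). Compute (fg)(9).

First apply g: g(9) = 6, then f(6) = 1. Thus (fg)(9) = 1.

1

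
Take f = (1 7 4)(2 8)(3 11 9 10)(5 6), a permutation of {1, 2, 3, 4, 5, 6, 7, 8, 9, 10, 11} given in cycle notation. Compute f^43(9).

11

9 lies in the 4-cycle (3 11 9 10).
On a 4-cycle, f^4 is the identity, so f^43 = f^3 there (43 ≡ 3 mod 4).
Stepping 3 places around the cycle: 9 → 10 → 3 → 11.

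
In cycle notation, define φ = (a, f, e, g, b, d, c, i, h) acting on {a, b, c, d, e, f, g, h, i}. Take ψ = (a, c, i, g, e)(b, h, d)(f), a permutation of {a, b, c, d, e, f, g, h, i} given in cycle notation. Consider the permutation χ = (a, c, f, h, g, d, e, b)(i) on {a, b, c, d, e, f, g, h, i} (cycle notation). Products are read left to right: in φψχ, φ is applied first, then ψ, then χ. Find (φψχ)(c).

(φψχ)(c) = χ(ψ(φ(c))). φ(c) = i, then ψ(i) = g, then χ(g) = d, so the result is d.

d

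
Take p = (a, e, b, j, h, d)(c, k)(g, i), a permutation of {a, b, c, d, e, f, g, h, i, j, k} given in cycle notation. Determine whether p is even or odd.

odd

The cycle lengths are 6, 2, 2, 1.
A cycle of length ℓ contributes ℓ−1 transpositions, so p is a product of 5 + 1 + 1 = 7 transpositions — odd.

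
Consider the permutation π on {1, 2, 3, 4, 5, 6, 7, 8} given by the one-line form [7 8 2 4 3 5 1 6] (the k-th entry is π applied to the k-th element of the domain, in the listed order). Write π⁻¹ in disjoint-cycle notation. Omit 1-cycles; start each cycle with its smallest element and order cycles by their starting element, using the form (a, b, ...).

First write π in disjoint cycles: (1, 7)(2, 8, 6, 5, 3).
Reversing each cycle (and rotating so the smallest element leads) gives π⁻¹ = (1, 7)(2, 3, 5, 6, 8).

(1, 7)(2, 3, 5, 6, 8)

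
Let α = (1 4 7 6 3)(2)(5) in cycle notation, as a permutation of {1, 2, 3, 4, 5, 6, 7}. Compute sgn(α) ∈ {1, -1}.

1

The cycle lengths are 5, 1, 1.
A cycle is odd iff its length is even; α has 0 even-length cycles, so sgn(α) = (−1)^0 and α is even.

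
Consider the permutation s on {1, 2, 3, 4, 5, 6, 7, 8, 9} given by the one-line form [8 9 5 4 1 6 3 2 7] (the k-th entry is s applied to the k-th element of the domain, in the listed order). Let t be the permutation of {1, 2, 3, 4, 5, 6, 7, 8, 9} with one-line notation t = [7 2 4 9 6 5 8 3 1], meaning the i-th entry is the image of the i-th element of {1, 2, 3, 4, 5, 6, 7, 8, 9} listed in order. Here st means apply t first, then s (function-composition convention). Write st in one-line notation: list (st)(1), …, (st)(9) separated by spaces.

(st)(x) = s(t(x)). Computing each image: s(t(1)) = s(7) = 3, s(t(2)) = s(2) = 9, s(t(3)) = s(4) = 4, s(t(4)) = s(9) = 7, s(t(5)) = s(6) = 6, s(t(6)) = s(5) = 1, s(t(7)) = s(8) = 2, s(t(8)) = s(3) = 5, s(t(9)) = s(1) = 8.
Hence st = [3 9 4 7 6 1 2 5 8].

3 9 4 7 6 1 2 5 8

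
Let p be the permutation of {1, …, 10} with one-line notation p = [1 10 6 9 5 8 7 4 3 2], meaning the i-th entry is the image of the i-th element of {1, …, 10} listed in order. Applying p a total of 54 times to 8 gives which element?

6

Tracing 8 → 4 → … returns to 8 after 5 steps, so 8 lies in a 5-cycle (3 6 8 4 9).
Powers repeat with period 5 on this cycle, and 54 mod 5 = 4, so p^54(8) = p^4(8).
Advancing 4 steps from 8: 8 → 4 → 9 → 3 → 6.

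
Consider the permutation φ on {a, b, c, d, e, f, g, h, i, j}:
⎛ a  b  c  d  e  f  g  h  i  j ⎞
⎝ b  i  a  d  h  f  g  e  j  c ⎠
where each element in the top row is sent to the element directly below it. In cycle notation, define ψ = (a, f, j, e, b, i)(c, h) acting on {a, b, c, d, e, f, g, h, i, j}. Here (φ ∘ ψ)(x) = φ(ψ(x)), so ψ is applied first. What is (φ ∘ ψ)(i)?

b

First apply ψ: ψ(i) = a, then φ(a) = b. Thus (φ ∘ ψ)(i) = b.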